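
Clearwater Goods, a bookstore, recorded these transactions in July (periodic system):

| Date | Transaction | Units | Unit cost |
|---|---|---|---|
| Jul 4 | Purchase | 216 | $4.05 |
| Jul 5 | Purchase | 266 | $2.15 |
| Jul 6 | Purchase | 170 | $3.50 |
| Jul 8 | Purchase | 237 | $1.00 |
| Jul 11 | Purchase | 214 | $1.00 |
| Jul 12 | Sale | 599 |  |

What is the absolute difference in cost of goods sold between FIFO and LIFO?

$887.20

FIFO COGS: 216 @ $4.05 + 266 @ $2.15 + 117 @ $3.50 = $1,856.20
LIFO COGS: 214 @ $1.00 + 237 @ $1.00 + 148 @ $3.50 = $969.00
Difference = |$1,856.20 − $969.00| = $887.20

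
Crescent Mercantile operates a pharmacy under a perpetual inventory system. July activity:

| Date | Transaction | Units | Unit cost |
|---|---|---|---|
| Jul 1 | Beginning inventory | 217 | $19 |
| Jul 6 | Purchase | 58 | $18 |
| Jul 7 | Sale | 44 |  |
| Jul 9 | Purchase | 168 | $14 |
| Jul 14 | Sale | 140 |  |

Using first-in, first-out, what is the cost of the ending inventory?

Jul 7, 44 sold [FIFO — oldest first]: 44 @ $19 = $836
Jul 14, 140 sold [FIFO — oldest first]: 140 @ $19 = $2,660
Total COGS = $836 + $2,660 = $3,496
Ending inventory: 33 @ $19 + 58 @ $18 + 168 @ $14 = $4,023

Ending inventory = $4,023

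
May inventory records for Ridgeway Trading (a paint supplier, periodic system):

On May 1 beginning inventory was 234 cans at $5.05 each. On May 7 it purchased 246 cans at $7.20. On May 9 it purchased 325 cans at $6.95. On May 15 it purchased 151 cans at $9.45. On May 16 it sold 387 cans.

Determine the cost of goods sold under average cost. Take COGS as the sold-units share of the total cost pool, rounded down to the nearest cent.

May 16, sell 387: 387/956 × $6,638.60 → $2,687.38
Ending inventory (cost pool remaining) = $3,951.22

COGS = $2,687.38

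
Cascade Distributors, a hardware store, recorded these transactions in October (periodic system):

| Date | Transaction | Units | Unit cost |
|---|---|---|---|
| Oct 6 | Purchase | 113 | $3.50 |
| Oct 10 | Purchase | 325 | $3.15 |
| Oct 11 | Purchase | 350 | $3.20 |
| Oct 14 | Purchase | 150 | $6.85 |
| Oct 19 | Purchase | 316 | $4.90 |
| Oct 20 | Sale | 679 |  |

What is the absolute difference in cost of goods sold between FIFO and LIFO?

FIFO COGS: 113 @ $3.50 + 325 @ $3.15 + 241 @ $3.20 = $2,190.45
LIFO COGS: 316 @ $4.90 + 150 @ $6.85 + 213 @ $3.20 = $3,257.50
Difference = |$2,190.45 − $3,257.50| = $1,067.05

$1,067.05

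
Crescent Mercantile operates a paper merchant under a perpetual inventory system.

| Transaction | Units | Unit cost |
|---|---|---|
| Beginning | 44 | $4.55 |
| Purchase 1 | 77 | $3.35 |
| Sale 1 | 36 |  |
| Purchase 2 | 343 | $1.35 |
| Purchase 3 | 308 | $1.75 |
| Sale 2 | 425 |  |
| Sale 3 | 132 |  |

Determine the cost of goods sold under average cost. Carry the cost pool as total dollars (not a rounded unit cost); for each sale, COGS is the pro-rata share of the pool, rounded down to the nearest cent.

After Beginning: 44 on hand, pool $200.20 (≈ $4.5500 each)
After Purchase 1: 121 on hand, pool $458.15 (≈ $3.7864 each)
Sale 1, sell 36: 36/121 × $458.15 → $136.30
After Purchase 2: 428 on hand, pool $784.90 (≈ $1.8339 each)
After Purchase 3: 736 on hand, pool $1,323.90 (≈ $1.7988 each)
Sale 2, sell 425: 425/736 × $1,323.90 → $764.48
Sale 3, sell 132: 132/311 × $559.42 → $237.43
Total COGS = $136.30 + $764.48 + $237.43 = $1,138.21
Ending inventory (cost pool remaining) = $321.99
Check: goods available $1,460.20 = COGS $1,138.21 + ending $321.99

COGS = $1,138.21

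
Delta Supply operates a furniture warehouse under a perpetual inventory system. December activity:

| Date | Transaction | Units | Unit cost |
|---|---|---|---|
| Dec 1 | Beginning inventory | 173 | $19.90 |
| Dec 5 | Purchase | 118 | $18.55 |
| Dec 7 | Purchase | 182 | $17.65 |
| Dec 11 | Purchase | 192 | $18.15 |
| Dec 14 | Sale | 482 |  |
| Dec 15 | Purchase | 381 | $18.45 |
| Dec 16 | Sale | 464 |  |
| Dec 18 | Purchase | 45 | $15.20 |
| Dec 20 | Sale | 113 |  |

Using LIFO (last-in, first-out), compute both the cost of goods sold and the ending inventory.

COGS = $19,405.35; ending inventory = $636.80

Dec 14, 482 sold [LIFO — newest first]: 192 @ $18.15 + 182 @ $17.65 + 108 @ $18.55 = $8,700.50
Dec 16, 464 sold [LIFO — newest first]: 381 @ $18.45 + 10 @ $18.55 + 73 @ $19.90 = $8,667.65
Dec 20, 113 sold [LIFO — newest first]: 45 @ $15.20 + 68 @ $19.90 = $2,037.20
Total COGS = $8,700.50 + $8,667.65 + $2,037.20 = $19,405.35
Ending inventory: 32 @ $19.90 = $636.80
Check: goods available $20,042.15 = COGS $19,405.35 + ending $636.80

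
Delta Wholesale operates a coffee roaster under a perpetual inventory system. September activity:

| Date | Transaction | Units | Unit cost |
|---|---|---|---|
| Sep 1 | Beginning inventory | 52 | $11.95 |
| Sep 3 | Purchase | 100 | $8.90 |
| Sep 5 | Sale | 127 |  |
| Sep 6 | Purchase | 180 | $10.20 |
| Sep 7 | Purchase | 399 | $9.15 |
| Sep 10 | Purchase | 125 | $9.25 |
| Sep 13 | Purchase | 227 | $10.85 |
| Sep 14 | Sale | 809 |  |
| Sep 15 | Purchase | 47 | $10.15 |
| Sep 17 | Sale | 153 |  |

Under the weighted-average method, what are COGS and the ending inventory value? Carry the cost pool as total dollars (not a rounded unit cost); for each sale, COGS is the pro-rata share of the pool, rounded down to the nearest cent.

COGS = $10,689.68; ending inventory = $404.82

After Sep 1: 52 on hand, pool $621.40 (≈ $11.9500 each)
After Sep 3: 152 on hand, pool $1,511.40 (≈ $9.9434 each)
Sep 5, sell 127: 127/152 × $1,511.40 → $1,262.81
After Sep 6: 205 on hand, pool $2,084.59 (≈ $10.1687 each)
After Sep 7: 604 on hand, pool $5,735.44 (≈ $9.4958 each)
After Sep 10: 729 on hand, pool $6,891.69 (≈ $9.4536 each)
After Sep 13: 956 on hand, pool $9,354.64 (≈ $9.7852 each)
Sep 14, sell 809: 809/956 × $9,354.64 → $7,916.21
After Sep 15: 194 on hand, pool $1,915.48 (≈ $9.8736 each)
Sep 17, sell 153: 153/194 × $1,915.48 → $1,510.66
Total COGS = $1,262.81 + $7,916.21 + $1,510.66 = $10,689.68
Ending inventory (cost pool remaining) = $404.82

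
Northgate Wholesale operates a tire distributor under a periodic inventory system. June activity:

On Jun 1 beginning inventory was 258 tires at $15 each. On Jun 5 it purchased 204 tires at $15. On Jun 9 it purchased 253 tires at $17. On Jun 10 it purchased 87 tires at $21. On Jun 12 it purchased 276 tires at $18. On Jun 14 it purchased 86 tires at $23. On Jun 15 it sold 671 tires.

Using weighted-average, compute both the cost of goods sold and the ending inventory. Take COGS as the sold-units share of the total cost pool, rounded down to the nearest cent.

COGS = $11,531.51; ending inventory = $8,472.49

Jun 15, sell 671: 671/1164 × $20,004.00 → $11,531.51
Ending inventory (cost pool remaining) = $8,472.49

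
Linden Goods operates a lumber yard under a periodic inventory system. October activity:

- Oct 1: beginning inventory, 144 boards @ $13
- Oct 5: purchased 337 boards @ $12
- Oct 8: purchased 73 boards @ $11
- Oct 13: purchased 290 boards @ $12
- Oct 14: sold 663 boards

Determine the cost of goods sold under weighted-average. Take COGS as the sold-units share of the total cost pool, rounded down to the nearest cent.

COGS = $8,011.77

Oct 14, sell 663: 663/844 × $10,199.00 → $8,011.77
Ending inventory (cost pool remaining) = $2,187.23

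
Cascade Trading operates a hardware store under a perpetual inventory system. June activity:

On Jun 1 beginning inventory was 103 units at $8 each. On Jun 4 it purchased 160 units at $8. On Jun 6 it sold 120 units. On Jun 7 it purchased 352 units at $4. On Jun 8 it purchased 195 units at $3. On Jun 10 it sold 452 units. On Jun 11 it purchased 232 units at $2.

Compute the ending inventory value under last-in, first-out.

Ending inventory = $1,988

Jun 6, 120 sold [LIFO — newest first]: 120 @ $8 = $960
Jun 10, 452 sold [LIFO — newest first]: 195 @ $3 + 257 @ $4 = $1,613
Total COGS = $960 + $1,613 = $2,573
Ending inventory: 103 @ $8 + 40 @ $8 + 95 @ $4 + 232 @ $2 = $1,988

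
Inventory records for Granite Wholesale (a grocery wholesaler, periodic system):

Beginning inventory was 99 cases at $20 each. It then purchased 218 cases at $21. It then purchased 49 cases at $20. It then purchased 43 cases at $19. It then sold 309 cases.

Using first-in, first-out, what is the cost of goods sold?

Sale 1 (309) [FIFO — oldest first]: 99 @ $20 + 210 @ $21 = $6,390
Ending inventory: 8 @ $21 + 49 @ $20 + 43 @ $19 = $1,965

COGS = $6,390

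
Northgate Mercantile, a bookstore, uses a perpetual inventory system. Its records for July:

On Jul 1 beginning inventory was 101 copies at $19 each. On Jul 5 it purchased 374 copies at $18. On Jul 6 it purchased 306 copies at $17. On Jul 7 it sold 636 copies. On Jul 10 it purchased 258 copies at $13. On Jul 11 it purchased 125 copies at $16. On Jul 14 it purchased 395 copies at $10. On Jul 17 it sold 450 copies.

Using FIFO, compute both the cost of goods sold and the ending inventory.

Jul 7, 636 sold [FIFO — oldest first]: 101 @ $19 + 374 @ $18 + 161 @ $17 = $11,388
Jul 17, 450 sold [FIFO — oldest first]: 145 @ $17 + 258 @ $13 + 47 @ $16 = $6,571
Total COGS = $11,388 + $6,571 = $17,959
Ending inventory: 78 @ $16 + 395 @ $10 = $5,198
Check: goods available $23,157 = COGS $17,959 + ending $5,198

COGS = $17,959; ending inventory = $5,198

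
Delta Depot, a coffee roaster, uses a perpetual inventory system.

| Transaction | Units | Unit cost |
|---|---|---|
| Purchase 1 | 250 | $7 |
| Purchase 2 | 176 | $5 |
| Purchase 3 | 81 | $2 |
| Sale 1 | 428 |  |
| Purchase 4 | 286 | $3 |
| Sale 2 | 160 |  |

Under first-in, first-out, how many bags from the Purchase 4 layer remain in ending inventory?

205

Sale 1 (428) [FIFO — oldest first]: 250 @ $7 + 176 @ $5 + 2 @ $2 = $2,634
Sale 2 (160) [FIFO — oldest first]: 79 @ $2 + 81 @ $3 = $401
Total COGS = $2,634 + $401 = $3,035
Ending inventory: 205 @ $3 = $615
Check: goods available $3,650 = COGS $3,035 + ending $615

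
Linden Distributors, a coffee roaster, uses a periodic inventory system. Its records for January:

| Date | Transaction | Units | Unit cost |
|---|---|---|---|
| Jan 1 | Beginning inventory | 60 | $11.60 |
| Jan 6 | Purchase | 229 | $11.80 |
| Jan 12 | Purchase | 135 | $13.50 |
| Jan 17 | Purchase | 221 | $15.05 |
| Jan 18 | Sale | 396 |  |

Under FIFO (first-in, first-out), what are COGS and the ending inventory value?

Jan 18, 396 sold [FIFO — oldest first]: 60 @ $11.60 + 229 @ $11.80 + 107 @ $13.50 = $4,842.70
Ending inventory: 28 @ $13.50 + 221 @ $15.05 = $3,704.05
Check: goods available $8,546.75 = COGS $4,842.70 + ending $3,704.05

COGS = $4,842.70; ending inventory = $3,704.05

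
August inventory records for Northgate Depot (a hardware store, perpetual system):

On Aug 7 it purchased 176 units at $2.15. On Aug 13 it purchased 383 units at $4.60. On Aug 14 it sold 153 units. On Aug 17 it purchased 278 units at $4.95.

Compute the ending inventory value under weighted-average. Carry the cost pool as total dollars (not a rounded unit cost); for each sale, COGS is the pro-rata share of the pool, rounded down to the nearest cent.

After Aug 7: 176 on hand, pool $378.40 (≈ $2.1500 each)
After Aug 13: 559 on hand, pool $2,140.20 (≈ $3.8286 each)
Aug 14, sell 153: 153/559 × $2,140.20 → $585.77
After Aug 17: 684 on hand, pool $2,930.53 (≈ $4.2844 each)
Ending inventory (cost pool remaining) = $2,930.53

Ending inventory = $2,930.53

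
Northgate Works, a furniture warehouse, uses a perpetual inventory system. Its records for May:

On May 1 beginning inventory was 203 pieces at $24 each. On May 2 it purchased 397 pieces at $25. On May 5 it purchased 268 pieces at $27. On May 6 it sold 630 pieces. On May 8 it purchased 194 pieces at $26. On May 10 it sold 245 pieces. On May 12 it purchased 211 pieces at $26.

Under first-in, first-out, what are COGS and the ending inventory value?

COGS = $22,215; ending inventory = $10,348

May 6, 630 sold [FIFO — oldest first]: 203 @ $24 + 397 @ $25 + 30 @ $27 = $15,607
May 10, 245 sold [FIFO — oldest first]: 238 @ $27 + 7 @ $26 = $6,608
Total COGS = $15,607 + $6,608 = $22,215
Ending inventory: 187 @ $26 + 211 @ $26 = $10,348
Check: goods available $32,563 = COGS $22,215 + ending $10,348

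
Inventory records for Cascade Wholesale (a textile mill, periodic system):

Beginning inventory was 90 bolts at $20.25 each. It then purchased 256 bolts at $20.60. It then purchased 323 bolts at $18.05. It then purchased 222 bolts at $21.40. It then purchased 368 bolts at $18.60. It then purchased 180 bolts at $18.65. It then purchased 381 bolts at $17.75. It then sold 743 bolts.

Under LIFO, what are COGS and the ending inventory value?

COGS = $13,504.95; ending inventory = $21,136.65

Sale 1 (743) [LIFO — newest first]: 381 @ $17.75 + 180 @ $18.65 + 182 @ $18.60 = $13,504.95
Ending inventory: 90 @ $20.25 + 256 @ $20.60 + 323 @ $18.05 + 222 @ $21.40 + 186 @ $18.60 = $21,136.65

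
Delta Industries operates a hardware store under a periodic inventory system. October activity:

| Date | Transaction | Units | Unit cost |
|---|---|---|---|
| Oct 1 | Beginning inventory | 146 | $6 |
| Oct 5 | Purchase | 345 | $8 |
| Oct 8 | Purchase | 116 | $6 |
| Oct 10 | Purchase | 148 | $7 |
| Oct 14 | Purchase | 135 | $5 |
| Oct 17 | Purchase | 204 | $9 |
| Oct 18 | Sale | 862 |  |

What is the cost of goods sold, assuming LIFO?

COGS = $6,315

Oct 18, 862 sold [LIFO — newest first]: 204 @ $9 + 135 @ $5 + 148 @ $7 + 116 @ $6 + 259 @ $8 = $6,315
Ending inventory: 146 @ $6 + 86 @ $8 = $1,564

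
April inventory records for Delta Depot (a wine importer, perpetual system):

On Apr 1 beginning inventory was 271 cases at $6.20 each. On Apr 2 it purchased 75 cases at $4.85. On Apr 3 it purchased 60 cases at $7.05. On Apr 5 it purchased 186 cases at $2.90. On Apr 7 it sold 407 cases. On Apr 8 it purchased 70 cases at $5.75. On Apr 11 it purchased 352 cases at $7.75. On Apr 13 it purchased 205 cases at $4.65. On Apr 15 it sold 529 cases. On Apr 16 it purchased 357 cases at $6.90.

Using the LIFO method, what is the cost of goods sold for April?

Apr 7, 407 sold [LIFO — newest first]: 186 @ $2.90 + 60 @ $7.05 + 75 @ $4.85 + 86 @ $6.20 = $1,859.35
Apr 15, 529 sold [LIFO — newest first]: 205 @ $4.65 + 324 @ $7.75 = $3,464.25
Total COGS = $1,859.35 + $3,464.25 = $5,323.60
Ending inventory: 185 @ $6.20 + 70 @ $5.75 + 28 @ $7.75 + 357 @ $6.90 = $4,229.80

COGS = $5,323.60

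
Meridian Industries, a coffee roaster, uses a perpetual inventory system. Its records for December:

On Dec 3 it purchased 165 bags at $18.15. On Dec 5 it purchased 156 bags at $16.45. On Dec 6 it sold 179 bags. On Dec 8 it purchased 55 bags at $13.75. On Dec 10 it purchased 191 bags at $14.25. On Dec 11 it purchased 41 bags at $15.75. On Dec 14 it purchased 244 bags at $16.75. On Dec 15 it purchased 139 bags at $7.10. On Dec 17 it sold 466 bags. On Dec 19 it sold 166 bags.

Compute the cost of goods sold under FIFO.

COGS = $13,084.95

Dec 6, 179 sold [FIFO — oldest first]: 165 @ $18.15 + 14 @ $16.45 = $3,225.05
Dec 17, 466 sold [FIFO — oldest first]: 142 @ $16.45 + 55 @ $13.75 + 191 @ $14.25 + 41 @ $15.75 + 37 @ $16.75 = $7,079.40
Dec 19, 166 sold [FIFO — oldest first]: 166 @ $16.75 = $2,780.50
Total COGS = $3,225.05 + $7,079.40 + $2,780.50 = $13,084.95
Ending inventory: 41 @ $16.75 + 139 @ $7.10 = $1,673.65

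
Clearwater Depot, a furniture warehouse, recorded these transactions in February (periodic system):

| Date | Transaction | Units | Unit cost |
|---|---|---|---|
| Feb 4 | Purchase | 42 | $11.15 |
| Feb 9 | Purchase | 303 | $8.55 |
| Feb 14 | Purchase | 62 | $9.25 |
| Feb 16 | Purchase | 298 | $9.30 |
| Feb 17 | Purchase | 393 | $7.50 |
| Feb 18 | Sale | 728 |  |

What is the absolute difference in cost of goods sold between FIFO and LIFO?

$515.20

FIFO COGS: 42 @ $11.15 + 303 @ $8.55 + 62 @ $9.25 + 298 @ $9.30 + 23 @ $7.50 = $6,576.35
LIFO COGS: 393 @ $7.50 + 298 @ $9.30 + 37 @ $9.25 = $6,061.15
Difference = |$6,576.35 − $6,061.15| = $515.20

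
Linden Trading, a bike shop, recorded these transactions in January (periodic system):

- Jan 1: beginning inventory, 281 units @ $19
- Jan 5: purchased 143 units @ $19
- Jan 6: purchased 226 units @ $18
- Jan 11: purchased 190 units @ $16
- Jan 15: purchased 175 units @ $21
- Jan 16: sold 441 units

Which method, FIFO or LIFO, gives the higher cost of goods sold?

FIFO COGS: 281 @ $19 + 143 @ $19 + 17 @ $18 = $8,362
LIFO COGS: 175 @ $21 + 190 @ $16 + 76 @ $18 = $8,083

FIFO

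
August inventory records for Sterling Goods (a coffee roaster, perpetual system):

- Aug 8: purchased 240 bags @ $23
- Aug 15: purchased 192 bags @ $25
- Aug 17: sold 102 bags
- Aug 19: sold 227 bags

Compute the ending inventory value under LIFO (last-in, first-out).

Aug 17, 102 sold [LIFO — newest first]: 102 @ $25 = $2,550
Aug 19, 227 sold [LIFO — newest first]: 90 @ $25 + 137 @ $23 = $5,401
Total COGS = $2,550 + $5,401 = $7,951
Ending inventory: 103 @ $23 = $2,369

Ending inventory = $2,369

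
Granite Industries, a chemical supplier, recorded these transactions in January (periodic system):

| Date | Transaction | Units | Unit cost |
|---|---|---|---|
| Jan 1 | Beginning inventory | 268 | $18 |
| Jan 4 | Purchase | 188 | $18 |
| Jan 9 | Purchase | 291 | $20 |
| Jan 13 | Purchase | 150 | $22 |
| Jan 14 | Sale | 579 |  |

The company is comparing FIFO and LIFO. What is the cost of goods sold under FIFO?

COGS = $10,668

FIFO COGS: 268 @ $18 + 188 @ $18 + 123 @ $20 = $10,668
LIFO COGS: 150 @ $22 + 291 @ $20 + 138 @ $18 = $11,604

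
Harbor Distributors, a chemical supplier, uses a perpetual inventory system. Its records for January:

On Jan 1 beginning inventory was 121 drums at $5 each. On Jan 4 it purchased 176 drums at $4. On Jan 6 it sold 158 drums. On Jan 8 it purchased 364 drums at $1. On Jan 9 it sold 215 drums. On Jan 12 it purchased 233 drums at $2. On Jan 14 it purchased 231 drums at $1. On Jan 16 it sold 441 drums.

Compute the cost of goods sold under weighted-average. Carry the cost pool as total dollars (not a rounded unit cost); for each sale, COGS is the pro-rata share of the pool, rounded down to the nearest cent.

After Jan 1: 121 on hand, pool $605.00 (≈ $5.0000 each)
After Jan 4: 297 on hand, pool $1,309.00 (≈ $4.4074 each)
Jan 6, sell 158: 158/297 × $1,309.00 → $696.37
After Jan 8: 503 on hand, pool $976.63 (≈ $1.9416 each)
Jan 9, sell 215: 215/503 × $976.63 → $417.44
After Jan 12: 521 on hand, pool $1,025.19 (≈ $1.9677 each)
After Jan 14: 752 on hand, pool $1,256.19 (≈ $1.6705 each)
Jan 16, sell 441: 441/752 × $1,256.19 → $736.67
Total COGS = $696.37 + $417.44 + $736.67 = $1,850.48
Ending inventory (cost pool remaining) = $519.52

COGS = $1,850.48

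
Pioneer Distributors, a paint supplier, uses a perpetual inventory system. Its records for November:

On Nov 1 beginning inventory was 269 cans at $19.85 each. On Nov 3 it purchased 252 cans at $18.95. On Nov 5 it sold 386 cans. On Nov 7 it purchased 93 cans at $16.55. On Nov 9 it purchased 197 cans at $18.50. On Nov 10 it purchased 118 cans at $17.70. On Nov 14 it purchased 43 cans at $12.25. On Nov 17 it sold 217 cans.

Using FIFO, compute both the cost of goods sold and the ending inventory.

COGS = $11,472.15; ending inventory = $6,441.90

Nov 5, 386 sold [FIFO — oldest first]: 269 @ $19.85 + 117 @ $18.95 = $7,556.80
Nov 17, 217 sold [FIFO — oldest first]: 135 @ $18.95 + 82 @ $16.55 = $3,915.35
Total COGS = $7,556.80 + $3,915.35 = $11,472.15
Ending inventory: 11 @ $16.55 + 197 @ $18.50 + 118 @ $17.70 + 43 @ $12.25 = $6,441.90
Check: goods available $17,914.05 = COGS $11,472.15 + ending $6,441.90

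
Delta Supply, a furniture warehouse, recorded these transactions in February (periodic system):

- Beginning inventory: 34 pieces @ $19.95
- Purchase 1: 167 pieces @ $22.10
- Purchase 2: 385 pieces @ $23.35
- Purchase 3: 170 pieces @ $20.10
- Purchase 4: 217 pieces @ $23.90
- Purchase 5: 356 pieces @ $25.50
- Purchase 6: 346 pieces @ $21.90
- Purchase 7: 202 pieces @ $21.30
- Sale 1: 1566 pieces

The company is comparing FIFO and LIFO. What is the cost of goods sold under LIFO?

COGS = $35,982.55

FIFO COGS: 34 @ $19.95 + 167 @ $22.10 + 385 @ $23.35 + 170 @ $20.10 + 217 @ $23.90 + 356 @ $25.50 + 237 @ $21.90 = $36,230.35
LIFO COGS: 202 @ $21.30 + 346 @ $21.90 + 356 @ $25.50 + 217 @ $23.90 + 170 @ $20.10 + 275 @ $23.35 = $35,982.55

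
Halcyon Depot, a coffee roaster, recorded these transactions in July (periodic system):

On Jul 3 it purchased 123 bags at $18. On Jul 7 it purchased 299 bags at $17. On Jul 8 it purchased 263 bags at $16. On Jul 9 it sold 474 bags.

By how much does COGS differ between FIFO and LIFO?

FIFO COGS: 123 @ $18 + 299 @ $17 + 52 @ $16 = $8,129
LIFO COGS: 263 @ $16 + 211 @ $17 = $7,795
Difference = |$8,129 − $7,795| = $334

$334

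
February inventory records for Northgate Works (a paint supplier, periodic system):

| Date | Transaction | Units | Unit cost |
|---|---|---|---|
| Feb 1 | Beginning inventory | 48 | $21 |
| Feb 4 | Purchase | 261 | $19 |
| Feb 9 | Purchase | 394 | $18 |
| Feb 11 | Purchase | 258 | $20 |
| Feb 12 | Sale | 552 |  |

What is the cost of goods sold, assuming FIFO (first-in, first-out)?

Feb 12, 552 sold [FIFO — oldest first]: 48 @ $21 + 261 @ $19 + 243 @ $18 = $10,341
Ending inventory: 151 @ $18 + 258 @ $20 = $7,878

COGS = $10,341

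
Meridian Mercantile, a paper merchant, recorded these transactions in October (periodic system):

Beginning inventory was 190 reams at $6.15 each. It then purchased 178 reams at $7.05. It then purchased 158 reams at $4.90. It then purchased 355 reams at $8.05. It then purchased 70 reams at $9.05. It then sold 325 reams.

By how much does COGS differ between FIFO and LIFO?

$566.00

FIFO COGS: 190 @ $6.15 + 135 @ $7.05 = $2,120.25
LIFO COGS: 70 @ $9.05 + 255 @ $8.05 = $2,686.25
Difference = |$2,120.25 − $2,686.25| = $566.00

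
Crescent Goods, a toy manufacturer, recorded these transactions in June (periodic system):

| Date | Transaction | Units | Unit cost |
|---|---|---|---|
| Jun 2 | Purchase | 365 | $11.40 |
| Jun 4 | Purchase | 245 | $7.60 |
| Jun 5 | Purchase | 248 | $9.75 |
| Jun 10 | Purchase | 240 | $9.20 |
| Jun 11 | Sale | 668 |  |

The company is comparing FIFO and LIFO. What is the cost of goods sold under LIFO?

COGS = $5,994.00

FIFO COGS: 365 @ $11.40 + 245 @ $7.60 + 58 @ $9.75 = $6,588.50
LIFO COGS: 240 @ $9.20 + 248 @ $9.75 + 180 @ $7.60 = $5,994.00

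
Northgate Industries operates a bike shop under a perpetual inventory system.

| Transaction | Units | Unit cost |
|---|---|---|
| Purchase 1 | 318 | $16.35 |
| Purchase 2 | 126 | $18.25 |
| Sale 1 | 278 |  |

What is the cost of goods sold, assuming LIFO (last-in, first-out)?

COGS = $4,784.70

Sale 1 (278) [LIFO — newest first]: 126 @ $18.25 + 152 @ $16.35 = $4,784.70
Ending inventory: 166 @ $16.35 = $2,714.10
Check: goods available $7,498.80 = COGS $4,784.70 + ending $2,714.10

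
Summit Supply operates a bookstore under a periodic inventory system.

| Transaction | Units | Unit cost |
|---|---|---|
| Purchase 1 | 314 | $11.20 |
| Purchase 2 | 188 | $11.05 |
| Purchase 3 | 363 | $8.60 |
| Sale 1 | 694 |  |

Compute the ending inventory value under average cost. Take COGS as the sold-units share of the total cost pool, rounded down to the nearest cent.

Ending inventory = $1,723.05

Sale 1, sell 694: 694/865 × $8,716.00 → $6,992.95
Ending inventory (cost pool remaining) = $1,723.05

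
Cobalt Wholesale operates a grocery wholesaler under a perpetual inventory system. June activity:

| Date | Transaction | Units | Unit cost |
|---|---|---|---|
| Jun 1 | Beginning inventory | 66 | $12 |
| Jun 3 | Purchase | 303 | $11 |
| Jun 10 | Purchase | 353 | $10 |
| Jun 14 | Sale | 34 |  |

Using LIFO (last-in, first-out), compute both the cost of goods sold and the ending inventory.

Jun 14, 34 sold [LIFO — newest first]: 34 @ $10 = $340
Ending inventory: 66 @ $12 + 303 @ $11 + 319 @ $10 = $7,315

COGS = $340; ending inventory = $7,315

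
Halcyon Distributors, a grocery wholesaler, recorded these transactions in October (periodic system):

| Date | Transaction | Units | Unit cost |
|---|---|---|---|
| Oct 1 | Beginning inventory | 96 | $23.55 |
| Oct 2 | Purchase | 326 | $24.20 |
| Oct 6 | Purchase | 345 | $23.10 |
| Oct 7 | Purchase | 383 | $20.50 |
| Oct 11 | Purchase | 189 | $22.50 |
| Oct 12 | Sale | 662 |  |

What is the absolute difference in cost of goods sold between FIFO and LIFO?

FIFO COGS: 96 @ $23.55 + 326 @ $24.20 + 240 @ $23.10 = $15,694.00
LIFO COGS: 189 @ $22.50 + 383 @ $20.50 + 90 @ $23.10 = $14,183.00
Difference = |$15,694.00 − $14,183.00| = $1,511.00

$1,511.00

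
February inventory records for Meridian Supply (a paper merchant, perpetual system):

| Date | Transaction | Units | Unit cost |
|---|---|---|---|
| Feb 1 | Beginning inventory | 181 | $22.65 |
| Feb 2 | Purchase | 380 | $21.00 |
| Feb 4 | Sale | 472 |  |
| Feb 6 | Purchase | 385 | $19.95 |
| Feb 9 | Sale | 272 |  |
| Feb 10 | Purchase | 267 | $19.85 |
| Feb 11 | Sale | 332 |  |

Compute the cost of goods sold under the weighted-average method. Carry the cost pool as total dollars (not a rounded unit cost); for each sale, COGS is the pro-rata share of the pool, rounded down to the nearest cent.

After Feb 1: 181 on hand, pool $4,099.65 (≈ $22.6500 each)
After Feb 2: 561 on hand, pool $12,079.65 (≈ $21.5324 each)
Feb 4, sell 472: 472/561 × $12,079.65 → $10,163.27
After Feb 6: 474 on hand, pool $9,597.13 (≈ $20.2471 each)
Feb 9, sell 272: 272/474 × $9,597.13 → $5,507.21
After Feb 10: 469 on hand, pool $9,389.87 (≈ $20.0210 each)
Feb 11, sell 332: 332/469 × $9,389.87 → $6,646.98
Total COGS = $10,163.27 + $5,507.21 + $6,646.98 = $22,317.46
Ending inventory (cost pool remaining) = $2,742.89
Check: goods available $25,060.35 = COGS $22,317.46 + ending $2,742.89

COGS = $22,317.46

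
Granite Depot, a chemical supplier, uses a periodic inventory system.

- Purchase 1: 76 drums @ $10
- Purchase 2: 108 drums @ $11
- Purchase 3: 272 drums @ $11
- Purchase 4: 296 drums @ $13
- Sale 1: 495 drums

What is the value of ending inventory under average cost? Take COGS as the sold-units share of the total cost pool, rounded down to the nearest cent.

Sale 1, sell 495: 495/752 × $8,788.00 → $5,784.65
Ending inventory (cost pool remaining) = $3,003.35

Ending inventory = $3,003.35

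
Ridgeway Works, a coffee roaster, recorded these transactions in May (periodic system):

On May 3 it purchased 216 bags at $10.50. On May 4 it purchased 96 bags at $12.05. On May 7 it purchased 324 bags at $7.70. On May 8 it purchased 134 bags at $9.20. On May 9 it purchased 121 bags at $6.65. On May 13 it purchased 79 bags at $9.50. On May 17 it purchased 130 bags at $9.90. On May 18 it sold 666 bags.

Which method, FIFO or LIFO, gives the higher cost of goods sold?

FIFO

FIFO COGS: 216 @ $10.50 + 96 @ $12.05 + 324 @ $7.70 + 30 @ $9.20 = $6,195.60
LIFO COGS: 130 @ $9.90 + 79 @ $9.50 + 121 @ $6.65 + 134 @ $9.20 + 202 @ $7.70 = $5,630.35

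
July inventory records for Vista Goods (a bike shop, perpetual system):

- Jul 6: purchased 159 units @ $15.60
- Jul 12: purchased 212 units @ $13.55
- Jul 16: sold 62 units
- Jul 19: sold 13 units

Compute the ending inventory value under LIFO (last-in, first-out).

Jul 16, 62 sold [LIFO — newest first]: 62 @ $13.55 = $840.10
Jul 19, 13 sold [LIFO — newest first]: 13 @ $13.55 = $176.15
Total COGS = $840.10 + $176.15 = $1,016.25
Ending inventory: 159 @ $15.60 + 137 @ $13.55 = $4,336.75
Check: goods available $5,353.00 = COGS $1,016.25 + ending $4,336.75

Ending inventory = $4,336.75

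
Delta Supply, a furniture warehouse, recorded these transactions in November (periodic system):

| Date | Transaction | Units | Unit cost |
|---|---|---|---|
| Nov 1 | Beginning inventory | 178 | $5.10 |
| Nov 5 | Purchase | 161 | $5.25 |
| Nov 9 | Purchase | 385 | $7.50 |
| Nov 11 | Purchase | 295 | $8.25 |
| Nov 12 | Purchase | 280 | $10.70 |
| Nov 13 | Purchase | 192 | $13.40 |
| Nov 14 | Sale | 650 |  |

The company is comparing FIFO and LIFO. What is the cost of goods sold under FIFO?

COGS = $4,085.55

FIFO COGS: 178 @ $5.10 + 161 @ $5.25 + 311 @ $7.50 = $4,085.55
LIFO COGS: 192 @ $13.40 + 280 @ $10.70 + 178 @ $8.25 = $7,037.30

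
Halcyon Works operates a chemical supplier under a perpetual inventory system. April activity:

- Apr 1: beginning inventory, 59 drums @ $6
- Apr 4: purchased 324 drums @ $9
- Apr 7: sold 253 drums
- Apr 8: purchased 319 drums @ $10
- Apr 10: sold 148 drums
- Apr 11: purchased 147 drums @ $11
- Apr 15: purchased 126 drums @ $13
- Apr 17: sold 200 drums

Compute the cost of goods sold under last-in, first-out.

Apr 7, 253 sold [LIFO — newest first]: 253 @ $9 = $2,277
Apr 10, 148 sold [LIFO — newest first]: 148 @ $10 = $1,480
Apr 17, 200 sold [LIFO — newest first]: 126 @ $13 + 74 @ $11 = $2,452
Total COGS = $2,277 + $1,480 + $2,452 = $6,209
Ending inventory: 59 @ $6 + 71 @ $9 + 171 @ $10 + 73 @ $11 = $3,506

COGS = $6,209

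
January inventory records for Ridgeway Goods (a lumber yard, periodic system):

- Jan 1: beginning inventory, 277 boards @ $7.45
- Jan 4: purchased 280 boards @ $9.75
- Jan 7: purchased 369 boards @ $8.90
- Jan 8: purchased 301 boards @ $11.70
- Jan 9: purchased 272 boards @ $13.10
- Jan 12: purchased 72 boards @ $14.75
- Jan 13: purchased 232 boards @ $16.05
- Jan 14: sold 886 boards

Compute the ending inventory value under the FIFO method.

Jan 14, 886 sold [FIFO — oldest first]: 277 @ $7.45 + 280 @ $9.75 + 329 @ $8.90 = $7,721.75
Ending inventory: 40 @ $8.90 + 301 @ $11.70 + 272 @ $13.10 + 72 @ $14.75 + 232 @ $16.05 = $12,226.50

Ending inventory = $12,226.50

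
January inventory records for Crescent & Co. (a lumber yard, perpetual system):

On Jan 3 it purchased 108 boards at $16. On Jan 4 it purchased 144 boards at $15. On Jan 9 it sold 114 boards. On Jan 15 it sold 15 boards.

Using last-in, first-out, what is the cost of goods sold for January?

Jan 9, 114 sold [LIFO — newest first]: 114 @ $15 = $1,710
Jan 15, 15 sold [LIFO — newest first]: 15 @ $15 = $225
Total COGS = $1,710 + $225 = $1,935
Ending inventory: 108 @ $16 + 15 @ $15 = $1,953
Check: goods available $3,888 = COGS $1,935 + ending $1,953

COGS = $1,935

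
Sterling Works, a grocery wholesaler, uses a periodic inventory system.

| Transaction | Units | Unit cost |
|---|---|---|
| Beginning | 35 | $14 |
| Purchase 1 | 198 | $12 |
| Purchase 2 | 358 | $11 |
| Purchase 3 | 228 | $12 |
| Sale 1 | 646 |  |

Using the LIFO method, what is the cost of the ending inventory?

Ending inventory = $2,146

Sale 1 (646) [LIFO — newest first]: 228 @ $12 + 358 @ $11 + 60 @ $12 = $7,394
Ending inventory: 35 @ $14 + 138 @ $12 = $2,146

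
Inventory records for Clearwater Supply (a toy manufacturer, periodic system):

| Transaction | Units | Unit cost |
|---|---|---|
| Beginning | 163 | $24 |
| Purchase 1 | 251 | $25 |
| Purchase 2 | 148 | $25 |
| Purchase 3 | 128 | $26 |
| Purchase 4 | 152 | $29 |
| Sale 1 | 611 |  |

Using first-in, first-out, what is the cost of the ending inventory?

Ending inventory = $6,462

Sale 1 (611) [FIFO — oldest first]: 163 @ $24 + 251 @ $25 + 148 @ $25 + 49 @ $26 = $15,161
Ending inventory: 79 @ $26 + 152 @ $29 = $6,462
Check: goods available $21,623 = COGS $15,161 + ending $6,462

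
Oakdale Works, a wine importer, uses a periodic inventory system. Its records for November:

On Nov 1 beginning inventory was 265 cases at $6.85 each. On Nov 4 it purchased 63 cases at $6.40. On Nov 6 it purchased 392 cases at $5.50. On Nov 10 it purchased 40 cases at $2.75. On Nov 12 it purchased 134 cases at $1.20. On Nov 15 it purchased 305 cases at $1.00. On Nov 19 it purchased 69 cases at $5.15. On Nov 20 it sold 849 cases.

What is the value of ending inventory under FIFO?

Ending inventory = $714.35

Nov 20, 849 sold [FIFO — oldest first]: 265 @ $6.85 + 63 @ $6.40 + 392 @ $5.50 + 40 @ $2.75 + 89 @ $1.20 = $4,591.25
Ending inventory: 45 @ $1.20 + 305 @ $1.00 + 69 @ $5.15 = $714.35
Check: goods available $5,305.60 = COGS $4,591.25 + ending $714.35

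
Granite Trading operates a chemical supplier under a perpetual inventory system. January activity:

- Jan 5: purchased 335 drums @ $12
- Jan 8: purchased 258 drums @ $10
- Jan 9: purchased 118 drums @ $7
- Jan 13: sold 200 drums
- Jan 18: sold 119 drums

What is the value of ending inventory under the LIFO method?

Ending inventory = $4,590

Jan 13, 200 sold [LIFO — newest first]: 118 @ $7 + 82 @ $10 = $1,646
Jan 18, 119 sold [LIFO — newest first]: 119 @ $10 = $1,190
Total COGS = $1,646 + $1,190 = $2,836
Ending inventory: 335 @ $12 + 57 @ $10 = $4,590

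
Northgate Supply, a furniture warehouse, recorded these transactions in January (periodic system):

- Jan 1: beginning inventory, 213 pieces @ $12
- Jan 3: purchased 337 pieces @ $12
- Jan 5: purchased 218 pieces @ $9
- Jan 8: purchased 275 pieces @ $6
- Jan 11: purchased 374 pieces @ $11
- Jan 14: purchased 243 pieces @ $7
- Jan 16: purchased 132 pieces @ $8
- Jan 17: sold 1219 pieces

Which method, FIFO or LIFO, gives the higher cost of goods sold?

FIFO COGS: 213 @ $12 + 337 @ $12 + 218 @ $9 + 275 @ $6 + 176 @ $11 = $12,148
LIFO COGS: 132 @ $8 + 243 @ $7 + 374 @ $11 + 275 @ $6 + 195 @ $9 = $10,276

FIFO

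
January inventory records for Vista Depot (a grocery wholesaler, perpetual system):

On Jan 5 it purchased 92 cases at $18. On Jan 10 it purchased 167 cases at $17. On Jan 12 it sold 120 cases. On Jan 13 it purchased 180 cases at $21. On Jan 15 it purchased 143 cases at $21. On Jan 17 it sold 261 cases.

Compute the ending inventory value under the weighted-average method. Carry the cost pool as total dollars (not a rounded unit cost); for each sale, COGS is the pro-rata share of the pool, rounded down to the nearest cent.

After Jan 5: 92 on hand, pool $1,656.00 (≈ $18.0000 each)
After Jan 10: 259 on hand, pool $4,495.00 (≈ $17.3552 each)
Jan 12, sell 120: 120/259 × $4,495.00 → $2,082.62
After Jan 13: 319 on hand, pool $6,192.38 (≈ $19.4118 each)
After Jan 15: 462 on hand, pool $9,195.38 (≈ $19.9034 each)
Jan 17, sell 261: 261/462 × $9,195.38 → $5,194.79
Total COGS = $2,082.62 + $5,194.79 = $7,277.41
Ending inventory (cost pool remaining) = $4,000.59

Ending inventory = $4,000.59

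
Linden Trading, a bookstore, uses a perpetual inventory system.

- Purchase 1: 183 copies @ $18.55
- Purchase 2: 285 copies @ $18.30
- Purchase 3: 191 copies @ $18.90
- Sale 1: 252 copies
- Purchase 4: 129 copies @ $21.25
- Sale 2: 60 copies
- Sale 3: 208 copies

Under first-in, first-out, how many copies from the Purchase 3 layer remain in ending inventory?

139

Sale 1 (252) [FIFO — oldest first]: 183 @ $18.55 + 69 @ $18.30 = $4,657.35
Sale 2 (60) [FIFO — oldest first]: 60 @ $18.30 = $1,098.00
Sale 3 (208) [FIFO — oldest first]: 156 @ $18.30 + 52 @ $18.90 = $3,837.60
Total COGS = $4,657.35 + $1,098.00 + $3,837.60 = $9,592.95
Ending inventory: 139 @ $18.90 + 129 @ $21.25 = $5,368.35
Check: goods available $14,961.30 = COGS $9,592.95 + ending $5,368.35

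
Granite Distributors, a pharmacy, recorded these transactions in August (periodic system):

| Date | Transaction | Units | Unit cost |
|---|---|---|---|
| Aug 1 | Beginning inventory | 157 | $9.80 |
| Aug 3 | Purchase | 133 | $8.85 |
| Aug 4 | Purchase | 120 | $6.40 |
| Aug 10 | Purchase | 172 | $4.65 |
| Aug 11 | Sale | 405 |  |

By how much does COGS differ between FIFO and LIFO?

FIFO COGS: 157 @ $9.80 + 133 @ $8.85 + 115 @ $6.40 = $3,451.65
LIFO COGS: 172 @ $4.65 + 120 @ $6.40 + 113 @ $8.85 = $2,567.85
Difference = |$3,451.65 − $2,567.85| = $883.80

$883.80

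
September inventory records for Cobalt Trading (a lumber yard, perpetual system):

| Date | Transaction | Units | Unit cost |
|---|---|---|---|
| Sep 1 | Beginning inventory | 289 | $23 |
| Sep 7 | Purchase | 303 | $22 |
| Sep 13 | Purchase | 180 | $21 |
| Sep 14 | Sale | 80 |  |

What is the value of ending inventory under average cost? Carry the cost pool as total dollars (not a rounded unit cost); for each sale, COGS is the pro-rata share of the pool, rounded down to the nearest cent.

After Sep 1: 289 on hand, pool $6,647.00 (≈ $23.0000 each)
After Sep 7: 592 on hand, pool $13,313.00 (≈ $22.4882 each)
After Sep 13: 772 on hand, pool $17,093.00 (≈ $22.1412 each)
Sep 14, sell 80: 80/772 × $17,093.00 → $1,771.29
Ending inventory (cost pool remaining) = $15,321.71
Check: goods available $17,093.00 = COGS $1,771.29 + ending $15,321.71

Ending inventory = $15,321.71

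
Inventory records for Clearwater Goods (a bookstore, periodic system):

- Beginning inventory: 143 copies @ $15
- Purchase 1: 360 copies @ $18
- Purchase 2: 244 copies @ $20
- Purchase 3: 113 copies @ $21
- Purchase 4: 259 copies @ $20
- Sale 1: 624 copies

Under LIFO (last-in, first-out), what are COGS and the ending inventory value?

COGS = $12,577; ending inventory = $8,481

Sale 1 (624) [LIFO — newest first]: 259 @ $20 + 113 @ $21 + 244 @ $20 + 8 @ $18 = $12,577
Ending inventory: 143 @ $15 + 352 @ $18 = $8,481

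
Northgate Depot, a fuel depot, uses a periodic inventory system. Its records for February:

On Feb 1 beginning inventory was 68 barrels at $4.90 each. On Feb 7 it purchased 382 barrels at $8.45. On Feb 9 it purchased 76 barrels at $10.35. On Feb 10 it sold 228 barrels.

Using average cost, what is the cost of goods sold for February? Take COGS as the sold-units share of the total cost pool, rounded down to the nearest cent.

Feb 10, sell 228: 228/526 × $4,347.70 → $1,884.55
Ending inventory (cost pool remaining) = $2,463.15
Check: goods available $4,347.70 = COGS $1,884.55 + ending $2,463.15

COGS = $1,884.55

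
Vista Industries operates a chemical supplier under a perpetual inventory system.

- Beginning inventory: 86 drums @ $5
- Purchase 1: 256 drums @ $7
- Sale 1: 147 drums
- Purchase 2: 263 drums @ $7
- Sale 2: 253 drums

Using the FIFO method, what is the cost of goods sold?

Sale 1 (147) [FIFO — oldest first]: 86 @ $5 + 61 @ $7 = $857
Sale 2 (253) [FIFO — oldest first]: 195 @ $7 + 58 @ $7 = $1,771
Total COGS = $857 + $1,771 = $2,628
Ending inventory: 205 @ $7 = $1,435

COGS = $2,628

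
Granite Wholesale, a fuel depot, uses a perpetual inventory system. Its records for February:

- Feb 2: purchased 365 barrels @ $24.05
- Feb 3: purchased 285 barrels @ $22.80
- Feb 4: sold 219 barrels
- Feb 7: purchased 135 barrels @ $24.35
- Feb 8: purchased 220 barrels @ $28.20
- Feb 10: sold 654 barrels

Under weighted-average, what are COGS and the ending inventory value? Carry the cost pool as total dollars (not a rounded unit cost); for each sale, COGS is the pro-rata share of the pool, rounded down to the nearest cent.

COGS = $21,472.44; ending inventory = $3,295.06

After Feb 2: 365 on hand, pool $8,778.25 (≈ $24.0500 each)
After Feb 3: 650 on hand, pool $15,276.25 (≈ $23.5019 each)
Feb 4, sell 219: 219/650 × $15,276.25 → $5,146.92
After Feb 7: 566 on hand, pool $13,416.58 (≈ $23.7042 each)
After Feb 8: 786 on hand, pool $19,620.58 (≈ $24.9626 each)
Feb 10, sell 654: 654/786 × $19,620.58 → $16,325.52
Total COGS = $5,146.92 + $16,325.52 = $21,472.44
Ending inventory (cost pool remaining) = $3,295.06
Check: goods available $24,767.50 = COGS $21,472.44 + ending $3,295.06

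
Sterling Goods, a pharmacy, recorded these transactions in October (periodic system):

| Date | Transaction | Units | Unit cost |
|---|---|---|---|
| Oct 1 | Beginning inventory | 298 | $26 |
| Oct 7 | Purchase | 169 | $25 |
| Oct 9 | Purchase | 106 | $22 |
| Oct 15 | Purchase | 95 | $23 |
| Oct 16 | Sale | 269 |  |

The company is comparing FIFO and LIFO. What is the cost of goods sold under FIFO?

COGS = $6,994

FIFO COGS: 269 @ $26 = $6,994
LIFO COGS: 95 @ $23 + 106 @ $22 + 68 @ $25 = $6,217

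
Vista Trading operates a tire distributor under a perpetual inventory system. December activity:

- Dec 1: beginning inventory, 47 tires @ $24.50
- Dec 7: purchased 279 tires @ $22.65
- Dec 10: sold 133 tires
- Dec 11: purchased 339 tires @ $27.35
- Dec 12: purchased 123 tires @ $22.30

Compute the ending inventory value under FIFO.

Dec 10, 133 sold [FIFO — oldest first]: 47 @ $24.50 + 86 @ $22.65 = $3,099.40
Ending inventory: 193 @ $22.65 + 339 @ $27.35 + 123 @ $22.30 = $16,386.00

Ending inventory = $16,386.00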